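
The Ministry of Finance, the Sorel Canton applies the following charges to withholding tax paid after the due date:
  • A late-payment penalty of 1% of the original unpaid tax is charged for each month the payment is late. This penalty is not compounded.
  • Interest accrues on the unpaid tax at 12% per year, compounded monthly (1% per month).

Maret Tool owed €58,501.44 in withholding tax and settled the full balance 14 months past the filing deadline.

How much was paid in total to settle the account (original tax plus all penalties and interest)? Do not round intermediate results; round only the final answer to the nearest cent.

Late-payment penalty: 14 × 1% × €58,501.44 = €8,190.20…
Interest: €58,501.44 × ((1 + 0.01)^14 − 1) = €58,501.44 × 0.1494742… = €8,744.4567…
Total = €58,501.44 + €8,190.2016 + €8,744.4567… = €75,436.10

€75,436.10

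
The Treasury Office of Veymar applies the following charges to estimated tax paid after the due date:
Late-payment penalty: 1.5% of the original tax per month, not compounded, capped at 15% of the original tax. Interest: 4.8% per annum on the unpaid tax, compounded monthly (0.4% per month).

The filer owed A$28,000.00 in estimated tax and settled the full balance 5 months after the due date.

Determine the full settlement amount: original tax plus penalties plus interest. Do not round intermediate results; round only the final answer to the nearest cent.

A$30,664.50

Penalty: 5 × 1.5% × A$28,000.00 = A$2,100.00 (below the 15% cap of A$4,200.00)
Interest: A$28,000.00 × ((1 + 0.004)^5 − 1) = A$28,000.00 × 0.0201606… = A$564.4980…
Total = A$28,000.00 + A$2,100.0000 + A$564.4980… = A$30,664.50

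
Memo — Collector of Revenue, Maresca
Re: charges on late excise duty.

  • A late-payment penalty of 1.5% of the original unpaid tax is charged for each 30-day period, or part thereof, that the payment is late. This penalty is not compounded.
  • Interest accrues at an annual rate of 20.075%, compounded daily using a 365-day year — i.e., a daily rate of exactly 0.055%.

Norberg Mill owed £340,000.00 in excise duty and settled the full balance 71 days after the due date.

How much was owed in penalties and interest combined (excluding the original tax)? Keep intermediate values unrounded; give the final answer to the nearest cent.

Penalty periods: ⌈71/30⌉ = 3; penalty = 3 × 1.5% × £340,000.00 = £15,300.00
Interest: £340,000.00 × ((1 + 0.00055)^71 − 1) = £340,000.00 × 0.03981131… = £13,535.8458…
Penalties + interest = £15,300.0000 + £13,535.8458… = £28,835.85

£28,835.85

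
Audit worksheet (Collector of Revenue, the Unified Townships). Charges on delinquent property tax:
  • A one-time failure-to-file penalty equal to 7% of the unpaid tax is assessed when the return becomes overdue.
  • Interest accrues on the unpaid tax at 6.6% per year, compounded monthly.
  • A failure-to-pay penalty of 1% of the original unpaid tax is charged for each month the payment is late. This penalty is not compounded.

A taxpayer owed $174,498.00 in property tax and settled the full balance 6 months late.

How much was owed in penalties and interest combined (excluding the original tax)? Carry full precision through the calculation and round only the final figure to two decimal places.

$28,522.94

Failure-to-file penalty: 7% × $174,498.00 = $12,214.86
Failure-to-pay penalty: 6 × 1% × $174,498.00 = $10,469.88
Interest (6.6%/yr ÷ 12 = 0.55%/month): $174,498.00 × ((1 + 0.0055)^6 − 1) = $5,838.1955…
Penalties + interest = $22,684.7400 + $5,838.1955… = $28,522.94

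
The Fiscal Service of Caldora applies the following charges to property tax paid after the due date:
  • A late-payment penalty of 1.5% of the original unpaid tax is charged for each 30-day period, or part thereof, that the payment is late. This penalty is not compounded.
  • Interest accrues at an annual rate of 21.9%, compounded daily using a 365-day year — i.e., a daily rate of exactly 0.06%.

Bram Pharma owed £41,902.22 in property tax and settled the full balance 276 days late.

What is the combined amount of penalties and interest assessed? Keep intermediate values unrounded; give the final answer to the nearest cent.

£13,829.51

Penalty periods: ⌈276/30⌉ = 10; penalty = 10 × 1.5% × £41,902.22 = £6,285.33…
Interest: £41,902.22 × ((1 + 0.0006)^276 − 1) = £41,902.22 × 0.18004236… = £7,544.1748…
Penalties + interest = £6,285.3330 + £7,544.1748… = £13,829.51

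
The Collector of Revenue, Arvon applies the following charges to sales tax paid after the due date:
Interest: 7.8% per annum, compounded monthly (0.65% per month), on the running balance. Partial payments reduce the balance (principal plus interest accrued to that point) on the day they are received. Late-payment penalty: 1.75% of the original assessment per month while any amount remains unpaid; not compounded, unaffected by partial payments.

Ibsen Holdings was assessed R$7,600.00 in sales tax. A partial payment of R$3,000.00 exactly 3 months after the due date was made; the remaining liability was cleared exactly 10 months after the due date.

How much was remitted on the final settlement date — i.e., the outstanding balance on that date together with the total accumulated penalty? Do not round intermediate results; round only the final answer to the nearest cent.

Balance at month 3: R$7,600.0000 × (1 + 0.0065)^3 = R$7,749.1654…
After R$3,000.00 payment: R$7,749.1654… − R$3,000.00 = R$4,749.1654…
Balance at month 10: R$4,749.1654… × (1 + 0.0065)^7 = R$4,969.5121…
Penalty: 10 × 1.75% × R$7,600.00 = R$1,330.00
Final settlement = outstanding balance + penalty = R$4,969.5121… + R$1,330.00 = R$6,299.51

R$6,299.51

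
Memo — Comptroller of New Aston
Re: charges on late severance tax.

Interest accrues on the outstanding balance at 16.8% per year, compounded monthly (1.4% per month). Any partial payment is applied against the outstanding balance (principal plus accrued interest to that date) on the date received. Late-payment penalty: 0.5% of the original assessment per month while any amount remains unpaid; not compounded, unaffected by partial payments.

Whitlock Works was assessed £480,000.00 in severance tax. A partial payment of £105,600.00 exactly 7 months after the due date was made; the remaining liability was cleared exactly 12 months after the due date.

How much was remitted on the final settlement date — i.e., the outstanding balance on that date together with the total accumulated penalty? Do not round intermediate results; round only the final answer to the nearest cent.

£482,746.49

Balance at month 7: £480,000.0000 × (1 + 0.014)^7 = £529,062.4300…
After £105,600.00 payment: £529,062.4300… − £105,600.00 = £423,462.4300…
Balance at month 12: £423,462.4300… × (1 + 0.014)^5 = £453,946.4879…
Penalty: 12 × 0.5% × £480,000.00 = £28,800.00
Final settlement = outstanding balance + penalty = £453,946.4879… + £28,800.00 = £482,746.49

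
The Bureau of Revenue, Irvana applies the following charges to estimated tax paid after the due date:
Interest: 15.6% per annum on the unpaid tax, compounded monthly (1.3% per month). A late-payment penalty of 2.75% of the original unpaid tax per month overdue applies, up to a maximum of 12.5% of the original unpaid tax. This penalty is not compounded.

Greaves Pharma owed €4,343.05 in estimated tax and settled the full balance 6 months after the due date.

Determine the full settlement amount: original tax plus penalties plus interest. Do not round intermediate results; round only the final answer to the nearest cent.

€5,235.89

Penalty (uncapped): 6 × 2.75% × €4,343.05 = €716.60…; cap = 12.5% × €4,343.05 = €542.88… → penalty = €542.88…
Interest: €4,343.05 × ((1 + 0.013)^6 − 1) = €4,343.05 × 0.0805794… = €349.9602…
Total = €4,343.05 + €542.8813… + €349.9602… = €5,235.89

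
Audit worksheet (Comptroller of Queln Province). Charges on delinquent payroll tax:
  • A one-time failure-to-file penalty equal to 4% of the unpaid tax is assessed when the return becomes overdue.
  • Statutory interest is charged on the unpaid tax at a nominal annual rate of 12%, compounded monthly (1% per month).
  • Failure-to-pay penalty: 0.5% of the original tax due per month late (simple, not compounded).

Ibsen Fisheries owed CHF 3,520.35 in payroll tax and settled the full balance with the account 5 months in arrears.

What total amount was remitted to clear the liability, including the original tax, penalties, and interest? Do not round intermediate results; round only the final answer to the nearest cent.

Failure-to-file penalty: 4% × CHF 3,520.35 = CHF 140.81…
Failure-to-pay penalty: 5 × 0.5% × CHF 3,520.35 = CHF 88.01…
Interest: CHF 3,520.35 × ((1 + 0.01)^5 − 1) = CHF 3,520.35 × 0.0510101… = CHF 179.5732…
Total = CHF 3,520.35 + CHF 228.8228… + CHF 179.5732… = CHF 3,928.75

CHF 3,928.75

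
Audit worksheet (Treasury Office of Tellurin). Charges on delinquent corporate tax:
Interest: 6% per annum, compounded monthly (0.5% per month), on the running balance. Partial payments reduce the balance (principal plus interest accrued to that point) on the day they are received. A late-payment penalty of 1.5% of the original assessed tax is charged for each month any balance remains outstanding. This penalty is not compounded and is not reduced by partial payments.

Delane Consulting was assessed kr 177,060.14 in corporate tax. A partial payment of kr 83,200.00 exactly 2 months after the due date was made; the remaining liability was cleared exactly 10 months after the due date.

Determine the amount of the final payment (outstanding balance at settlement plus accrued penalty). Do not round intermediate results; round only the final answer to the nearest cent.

Balance at month 2: kr 177,060.1400 × (1 + 0.005)^2 = kr 178,835.1679…
After kr 83,200.00 payment: kr 178,835.1679… − kr 83,200.00 = kr 95,635.1679…
Balance at month 10: kr 95,635.1679… × (1 + 0.005)^8 = kr 99,528.1929…
Penalty: 10 × 1.5% × kr 177,060.14 = kr 26,559.02…
Final settlement = outstanding balance + penalty = kr 99,528.1929… + kr 26,559.02… = kr 126,087.21

kr 126,087.21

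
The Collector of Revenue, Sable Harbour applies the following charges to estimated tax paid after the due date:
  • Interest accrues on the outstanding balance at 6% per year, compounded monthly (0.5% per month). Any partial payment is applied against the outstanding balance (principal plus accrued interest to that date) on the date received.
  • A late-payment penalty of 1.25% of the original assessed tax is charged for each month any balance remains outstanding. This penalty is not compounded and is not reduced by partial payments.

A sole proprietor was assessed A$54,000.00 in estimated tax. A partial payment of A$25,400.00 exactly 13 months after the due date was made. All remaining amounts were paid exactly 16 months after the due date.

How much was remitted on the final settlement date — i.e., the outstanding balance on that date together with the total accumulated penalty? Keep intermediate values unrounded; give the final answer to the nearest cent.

Balance at month 13: A$54,000.0000 × (1 + 0.005)^13 = A$57,617.2548…
After A$25,400.00 payment: A$57,617.2548… − A$25,400.00 = A$32,217.2548…
Balance at month 16: A$32,217.2548… × (1 + 0.005)^3 = A$32,702.9340…
Penalty: 16 × 1.25% × A$54,000.00 = A$10,800.00
Final settlement = outstanding balance + penalty = A$32,702.9340… + A$10,800.00 = A$43,502.93

A$43,502.93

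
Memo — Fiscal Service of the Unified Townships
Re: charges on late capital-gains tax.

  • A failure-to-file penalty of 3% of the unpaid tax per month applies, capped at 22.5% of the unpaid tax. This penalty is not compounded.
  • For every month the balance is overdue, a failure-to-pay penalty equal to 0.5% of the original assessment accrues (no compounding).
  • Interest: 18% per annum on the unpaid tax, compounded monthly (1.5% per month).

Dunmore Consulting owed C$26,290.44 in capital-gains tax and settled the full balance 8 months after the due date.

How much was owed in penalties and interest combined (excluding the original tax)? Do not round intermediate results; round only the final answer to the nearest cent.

C$10,292.51

Failure-to-file: 8 × 3% × C$26,290.44 = C$6,309.71…, capped at 22.5% × C$26,290.44 = C$5,915.35…
Failure-to-pay penalty = 0.5% × C$26,290.44 × 8 mo = C$1,051.62…
Interest: C$26,290.44 × ((1 + 0.015)^8 − 1) = C$26,290.44 × 0.1264926… = C$3,325.5458…
Penalties + interest = C$6,966.9666 + C$3,325.5458… = C$10,292.51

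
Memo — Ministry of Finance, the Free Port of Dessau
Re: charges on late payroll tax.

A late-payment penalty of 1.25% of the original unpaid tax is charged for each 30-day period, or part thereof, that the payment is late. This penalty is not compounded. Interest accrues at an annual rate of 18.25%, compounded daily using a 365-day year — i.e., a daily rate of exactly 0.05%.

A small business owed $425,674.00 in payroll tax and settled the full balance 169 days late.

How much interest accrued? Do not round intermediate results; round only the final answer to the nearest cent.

$37,523.11

Interest: $425,674.00 × ((1 + 0.0005)^169 − 1) = $425,674.00 × 0.08814986… = $37,523.1054…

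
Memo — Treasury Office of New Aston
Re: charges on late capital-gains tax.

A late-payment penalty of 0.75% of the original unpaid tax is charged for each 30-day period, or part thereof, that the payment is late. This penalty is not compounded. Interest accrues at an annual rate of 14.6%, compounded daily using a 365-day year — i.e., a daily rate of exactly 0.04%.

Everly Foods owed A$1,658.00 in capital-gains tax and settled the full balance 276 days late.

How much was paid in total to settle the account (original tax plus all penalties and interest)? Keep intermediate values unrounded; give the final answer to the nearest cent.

A$1,975.84

Penalty periods: ⌈276/30⌉ = 10; penalty = 10 × 0.75% × A$1,658.00 = A$124.35
Interest: A$1,658.00 × ((1 + 0.0004)^276 − 1) = A$1,658.00 × 0.11670002… = A$193.4886…
Total = A$1,658.00 + A$124.3500 + A$193.4886… = A$1,975.84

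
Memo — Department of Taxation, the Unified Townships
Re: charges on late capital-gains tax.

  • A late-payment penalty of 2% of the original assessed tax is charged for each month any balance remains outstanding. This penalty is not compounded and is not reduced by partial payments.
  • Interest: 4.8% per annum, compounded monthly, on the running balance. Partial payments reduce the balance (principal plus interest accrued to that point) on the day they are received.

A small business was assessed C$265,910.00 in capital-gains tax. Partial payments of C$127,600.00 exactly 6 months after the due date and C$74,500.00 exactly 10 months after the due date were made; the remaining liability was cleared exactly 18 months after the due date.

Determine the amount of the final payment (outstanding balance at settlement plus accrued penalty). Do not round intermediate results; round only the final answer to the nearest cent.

Monthly rate = 4.8% ÷ 12 = 0.4%
Balance at month 6: C$265,910.0000 × (1 + 0.004)^6 = C$272,355.9998…
After C$127,600.00 payment: C$272,355.9998… − C$127,600.00 = C$144,755.9998…
Balance at month 10: C$144,755.9998… × (1 + 0.004)^4 = C$147,086.0295…
After C$74,500.00 payment: C$147,086.0295… − C$74,500.00 = C$72,586.0295…
Balance at month 18: C$72,586.0295… × (1 + 0.004)^8 = C$74,941.5624…
Penalty: 18 × 2% × C$265,910.00 = C$95,727.60
Final settlement = outstanding balance + penalty = C$74,941.5624… + C$95,727.60 = C$170,669.16

C$170,669.16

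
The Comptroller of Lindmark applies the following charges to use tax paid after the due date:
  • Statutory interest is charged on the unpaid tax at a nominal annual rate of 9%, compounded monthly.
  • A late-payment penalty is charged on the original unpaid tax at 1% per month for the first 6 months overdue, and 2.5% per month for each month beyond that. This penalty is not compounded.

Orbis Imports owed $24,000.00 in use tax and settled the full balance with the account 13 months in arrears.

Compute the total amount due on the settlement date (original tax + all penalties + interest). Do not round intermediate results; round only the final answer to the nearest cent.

Penalty, months 1–6: 6 × 1% × $24,000.00 = $1,440.00
Penalty, months 7–13: 7 × 2.5% × $24,000.00 = $4,200.00
Interest (9%/yr ÷ 12 = 0.75%/month): $24,000.00 × ((1 + 0.0075)^13 − 1) = $2,448.2508…
Total = $24,000.00 + $5,640.0000 + $2,448.2508… = $32,088.25

$32,088.25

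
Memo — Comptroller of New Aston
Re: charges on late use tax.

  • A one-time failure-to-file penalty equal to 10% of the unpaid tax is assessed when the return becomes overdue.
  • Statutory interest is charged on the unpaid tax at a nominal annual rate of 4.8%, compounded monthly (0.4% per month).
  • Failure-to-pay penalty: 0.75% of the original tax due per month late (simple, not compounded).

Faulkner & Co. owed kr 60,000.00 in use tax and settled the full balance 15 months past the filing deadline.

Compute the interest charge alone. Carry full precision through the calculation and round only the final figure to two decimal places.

kr 3,702.57

Interest: kr 60,000.00 × ((1 + 0.004)^15 − 1) = kr 60,000.00 × 0.0617095… = kr 3,702.5684…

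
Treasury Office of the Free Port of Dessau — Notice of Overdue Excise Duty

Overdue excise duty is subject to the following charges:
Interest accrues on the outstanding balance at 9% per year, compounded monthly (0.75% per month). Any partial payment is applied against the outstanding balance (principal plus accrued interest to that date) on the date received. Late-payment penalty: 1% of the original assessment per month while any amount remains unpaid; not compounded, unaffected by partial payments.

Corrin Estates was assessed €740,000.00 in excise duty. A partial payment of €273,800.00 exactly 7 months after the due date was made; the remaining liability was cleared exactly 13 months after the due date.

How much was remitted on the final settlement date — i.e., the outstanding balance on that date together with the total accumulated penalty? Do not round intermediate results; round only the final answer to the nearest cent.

€625,333.39

Balance at month 7: €740,000.0000 × (1 + 0.0075)^7 = €779,735.1339…
After €273,800.00 payment: €779,735.1339… − €273,800.00 = €505,935.1339…
Balance at month 13: €505,935.1339… × (1 + 0.0075)^6 = €529,133.3906…
Penalty: 13 × 1% × €740,000.00 = €96,200.00
Final settlement = outstanding balance + penalty = €529,133.3906… + €96,200.00 = €625,333.39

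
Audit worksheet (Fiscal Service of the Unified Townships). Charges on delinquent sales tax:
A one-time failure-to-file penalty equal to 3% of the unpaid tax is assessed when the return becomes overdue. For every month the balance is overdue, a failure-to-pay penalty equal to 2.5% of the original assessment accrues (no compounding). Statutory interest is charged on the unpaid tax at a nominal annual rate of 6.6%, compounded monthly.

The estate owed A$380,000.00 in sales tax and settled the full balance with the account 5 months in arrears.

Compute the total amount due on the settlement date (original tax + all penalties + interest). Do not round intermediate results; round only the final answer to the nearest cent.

Failure-to-file penalty: 3% × A$380,000.00 = A$11,400.00
Failure-to-pay penalty: 5 × 2.5% × A$380,000.00 = A$47,500.00
Interest (6.6%/yr ÷ 12 = 0.55%/month): A$380,000.00 × ((1 + 0.0055)^5 − 1) = A$10,565.5840…
Total = A$380,000.00 + A$58,900.0000 + A$10,565.5840… = A$449,465.58

A$449,465.58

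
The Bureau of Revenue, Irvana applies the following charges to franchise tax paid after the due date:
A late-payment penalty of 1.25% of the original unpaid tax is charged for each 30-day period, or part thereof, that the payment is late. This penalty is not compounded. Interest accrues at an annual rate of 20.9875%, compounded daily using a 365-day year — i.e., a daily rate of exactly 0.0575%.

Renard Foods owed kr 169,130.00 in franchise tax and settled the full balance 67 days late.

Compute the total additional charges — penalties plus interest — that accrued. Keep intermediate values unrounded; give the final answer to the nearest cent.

Penalty periods: ⌈67/30⌉ = 3; penalty = 3 × 1.25% × kr 169,130.00 = kr 6,342.38…
Interest: kr 169,130.00 × ((1 + 0.000575)^67 − 1) = kr 169,130.00 × 0.03926520… = kr 6,640.9239…
Penalties + interest = kr 6,342.3750 + kr 6,640.9239… = kr 12,983.30

kr 12,983.30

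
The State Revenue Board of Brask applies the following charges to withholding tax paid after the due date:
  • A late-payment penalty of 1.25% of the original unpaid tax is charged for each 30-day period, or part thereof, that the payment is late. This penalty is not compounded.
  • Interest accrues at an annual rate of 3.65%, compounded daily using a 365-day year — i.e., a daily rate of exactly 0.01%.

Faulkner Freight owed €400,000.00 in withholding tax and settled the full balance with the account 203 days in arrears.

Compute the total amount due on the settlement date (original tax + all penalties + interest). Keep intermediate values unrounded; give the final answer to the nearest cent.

€443,202.56

Penalty periods: ⌈203/30⌉ = 7; penalty = 7 × 1.25% × €400,000.00 = €35,000.00
Interest: €400,000.00 × ((1 + 0.0001)^203 − 1) = €400,000.00 × 0.02050641… = €8,202.5642…
Total = €400,000.00 + €35,000.0000 + €8,202.5642… = €443,202.56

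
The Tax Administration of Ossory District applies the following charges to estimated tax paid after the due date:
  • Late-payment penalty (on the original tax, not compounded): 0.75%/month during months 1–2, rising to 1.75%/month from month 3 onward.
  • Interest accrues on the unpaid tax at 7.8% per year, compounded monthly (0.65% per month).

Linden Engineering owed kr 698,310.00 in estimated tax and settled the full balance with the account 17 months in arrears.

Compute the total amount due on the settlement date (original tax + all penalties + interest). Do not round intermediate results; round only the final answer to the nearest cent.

Penalty, months 1–2: 2 × 0.75% × kr 698,310.00 = kr 10,474.65
Penalty, months 3–17: 15 × 1.75% × kr 698,310.00 = kr 183,306.38…
Interest: kr 698,310.00 × ((1 + 0.0065)^17 − 1) = kr 698,310.00 × 0.1164371… = kr 81,309.1677…
Total = kr 698,310.00 + kr 193,781.0250 + kr 81,309.1677… = kr 973,400.19

kr 973,400.19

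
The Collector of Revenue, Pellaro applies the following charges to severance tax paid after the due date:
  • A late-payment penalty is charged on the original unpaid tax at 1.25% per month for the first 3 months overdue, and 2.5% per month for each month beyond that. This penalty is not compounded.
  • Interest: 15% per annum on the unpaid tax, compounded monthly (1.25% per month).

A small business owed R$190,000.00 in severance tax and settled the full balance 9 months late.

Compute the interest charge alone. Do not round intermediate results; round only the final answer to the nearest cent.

Interest: R$190,000.00 × ((1 + 0.0125)^9 − 1) = R$190,000.00 × 0.1182922… = R$22,475.5137…

R$22,475.51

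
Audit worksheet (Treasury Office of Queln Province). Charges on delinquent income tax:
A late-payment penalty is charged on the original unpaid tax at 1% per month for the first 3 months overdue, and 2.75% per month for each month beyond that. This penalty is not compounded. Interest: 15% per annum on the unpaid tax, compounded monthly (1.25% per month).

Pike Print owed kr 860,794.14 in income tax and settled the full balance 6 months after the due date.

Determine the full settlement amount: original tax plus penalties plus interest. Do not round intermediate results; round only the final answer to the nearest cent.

Penalty, months 1–3: 3 × 1% × kr 860,794.14 = kr 25,823.82…
Penalty, months 4–6: 3 × 2.75% × kr 860,794.14 = kr 71,015.52…
Interest: kr 860,794.14 × ((1 + 0.0125)^6 − 1) = kr 860,794.14 × 0.0773832… = kr 66,610.9883…
Total = kr 860,794.14 + kr 96,839.3408… + kr 66,610.9883… = kr 1,024,244.47

kr 1,024,244.47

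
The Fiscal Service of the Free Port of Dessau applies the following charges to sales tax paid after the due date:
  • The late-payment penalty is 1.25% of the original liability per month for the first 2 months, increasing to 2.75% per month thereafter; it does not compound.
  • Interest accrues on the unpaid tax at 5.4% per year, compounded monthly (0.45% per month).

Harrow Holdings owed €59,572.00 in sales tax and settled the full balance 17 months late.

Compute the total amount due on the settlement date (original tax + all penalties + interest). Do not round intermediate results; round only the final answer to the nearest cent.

€90,359.82

Penalty, months 1–2: 2 × 1.25% × €59,572.00 = €1,489.30
Penalty, months 3–17: 15 × 2.75% × €59,572.00 = €24,573.45
Interest: €59,572.00 × ((1 + 0.0045)^17 − 1) = €59,572.00 × 0.0793170… = €4,725.0695…
Total = €59,572.00 + €26,062.7500 + €4,725.0695… = €90,359.82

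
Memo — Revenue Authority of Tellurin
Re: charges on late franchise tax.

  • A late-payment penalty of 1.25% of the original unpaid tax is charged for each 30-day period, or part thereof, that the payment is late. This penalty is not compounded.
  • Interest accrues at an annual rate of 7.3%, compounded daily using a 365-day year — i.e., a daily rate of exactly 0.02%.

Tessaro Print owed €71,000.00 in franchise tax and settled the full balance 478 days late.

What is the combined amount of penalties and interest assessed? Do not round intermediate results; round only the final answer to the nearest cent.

Penalty periods: ⌈478/30⌉ = 16; penalty = 16 × 1.25% × €71,000.00 = €14,200.00
Interest: €71,000.00 × ((1 + 0.0002)^478 − 1) = €71,000.00 × 0.10030833… = €7,121.8915…
Penalties + interest = €14,200.0000 + €7,121.8915… = €21,321.89

€21,321.89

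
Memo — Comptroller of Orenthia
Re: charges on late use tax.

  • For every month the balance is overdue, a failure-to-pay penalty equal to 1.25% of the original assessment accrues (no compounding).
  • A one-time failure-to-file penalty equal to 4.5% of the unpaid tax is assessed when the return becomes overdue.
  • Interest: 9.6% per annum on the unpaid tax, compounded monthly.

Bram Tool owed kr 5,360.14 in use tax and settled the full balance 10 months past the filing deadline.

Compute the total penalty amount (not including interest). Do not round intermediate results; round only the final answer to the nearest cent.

Failure-to-file penalty: 4.5% × kr 5,360.14 = kr 241.21…
Failure-to-pay penalty: 10 × 1.25% × kr 5,360.14 = kr 670.02…
Total penalty = kr 241.21… + kr 670.02… = kr 911.22

kr 911.22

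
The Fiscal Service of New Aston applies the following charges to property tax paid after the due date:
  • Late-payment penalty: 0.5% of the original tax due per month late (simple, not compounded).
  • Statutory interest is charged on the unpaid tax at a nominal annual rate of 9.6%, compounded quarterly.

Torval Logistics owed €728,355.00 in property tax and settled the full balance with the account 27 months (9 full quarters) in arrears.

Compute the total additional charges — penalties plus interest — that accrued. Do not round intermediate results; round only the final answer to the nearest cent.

Late-payment penalty: 27 × 0.5% × €728,355.00 = €98,327.93…
Interest (9.6%/yr ÷ 4 = 2.4%/quarter): €728,355.00 × ((1 + 0.024)^9 − 1) = €173,304.8173…
Penalties + interest = €98,327.9250 + €173,304.8173… = €271,632.74

€271,632.74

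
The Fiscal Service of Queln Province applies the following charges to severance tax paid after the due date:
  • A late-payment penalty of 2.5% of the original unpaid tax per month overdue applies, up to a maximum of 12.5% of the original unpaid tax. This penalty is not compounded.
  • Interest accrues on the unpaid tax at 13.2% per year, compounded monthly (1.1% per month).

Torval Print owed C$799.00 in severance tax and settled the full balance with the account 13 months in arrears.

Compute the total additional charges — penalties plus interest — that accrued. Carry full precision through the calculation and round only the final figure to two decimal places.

Penalty (uncapped): 13 × 2.5% × C$799.00 = C$259.68…; cap = 12.5% × C$799.00 = C$99.88… → penalty = C$99.88…
Interest: C$799.00 × ((1 + 0.011)^13 − 1) = C$799.00 × 0.1528293… = C$122.1106…
Penalties + interest = C$99.8750 + C$122.1106… = C$221.99

C$221.99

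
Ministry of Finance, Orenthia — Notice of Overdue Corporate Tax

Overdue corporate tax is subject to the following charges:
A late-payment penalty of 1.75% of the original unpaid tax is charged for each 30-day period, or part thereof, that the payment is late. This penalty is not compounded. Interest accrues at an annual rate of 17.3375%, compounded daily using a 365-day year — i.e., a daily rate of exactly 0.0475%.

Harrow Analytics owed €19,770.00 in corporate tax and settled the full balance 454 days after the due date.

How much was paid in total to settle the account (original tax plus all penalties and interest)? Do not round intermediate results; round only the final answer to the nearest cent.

Penalty periods: ⌈454/30⌉ = 16; penalty = 16 × 1.75% × €19,770.00 = €5,535.60
Interest: €19,770.00 × ((1 + 0.000475)^454 − 1) = €19,770.00 × 0.24060455… = €4,756.7519…
Total = €19,770.00 + €5,535.6000 + €4,756.7519… = €30,062.35

€30,062.35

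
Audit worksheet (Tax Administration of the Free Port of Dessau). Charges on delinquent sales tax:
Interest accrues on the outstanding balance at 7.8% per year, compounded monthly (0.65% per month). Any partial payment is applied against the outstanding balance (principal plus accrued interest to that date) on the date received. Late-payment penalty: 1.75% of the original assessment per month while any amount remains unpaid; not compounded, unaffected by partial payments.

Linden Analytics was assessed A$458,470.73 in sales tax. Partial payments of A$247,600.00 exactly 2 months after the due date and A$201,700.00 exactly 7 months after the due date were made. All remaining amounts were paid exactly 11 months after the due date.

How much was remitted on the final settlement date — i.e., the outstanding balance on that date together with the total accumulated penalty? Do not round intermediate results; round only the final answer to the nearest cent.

Balance at month 2: A$458,470.7300 × (1 + 0.0065)^2 = A$464,450.2199…
After A$247,600.00 payment: A$464,450.2199… − A$247,600.00 = A$216,850.2199…
Balance at month 7: A$216,850.2199… × (1 + 0.0065)^5 = A$223,990.0687…
After A$201,700.00 payment: A$223,990.0687… − A$201,700.00 = A$22,290.0687…
Balance at month 11: A$22,290.0687… × (1 + 0.0065)^4 = A$22,875.2855…
Penalty: 11 × 1.75% × A$458,470.73 = A$88,255.62…
Final settlement = outstanding balance + penalty = A$22,875.2855… + A$88,255.62… = A$111,130.90

A$111,130.90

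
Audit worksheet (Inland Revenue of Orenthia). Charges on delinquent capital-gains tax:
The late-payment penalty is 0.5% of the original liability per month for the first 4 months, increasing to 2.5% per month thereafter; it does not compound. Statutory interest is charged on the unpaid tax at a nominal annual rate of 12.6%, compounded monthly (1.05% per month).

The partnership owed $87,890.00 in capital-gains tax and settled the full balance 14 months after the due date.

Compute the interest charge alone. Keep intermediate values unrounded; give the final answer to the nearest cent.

$13,839.74

Interest: $87,890.00 × ((1 + 0.0105)^14 − 1) = $87,890.00 × 0.1574666… = $13,839.7353…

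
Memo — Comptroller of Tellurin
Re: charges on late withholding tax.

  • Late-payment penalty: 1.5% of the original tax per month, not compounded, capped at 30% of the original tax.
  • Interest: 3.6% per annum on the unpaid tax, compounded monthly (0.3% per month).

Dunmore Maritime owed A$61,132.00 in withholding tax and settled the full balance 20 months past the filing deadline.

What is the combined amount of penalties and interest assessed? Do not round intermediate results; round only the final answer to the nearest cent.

A$22,113.96

Penalty (uncapped): 20 × 1.5% × A$61,132.00 = A$18,339.60; cap = 30% × A$61,132.00 = A$18,339.60 → penalty = A$18,339.60
Interest: A$61,132.00 × ((1 + 0.003)^20 − 1) = A$61,132.00 × 0.0617412… = A$3,774.3616…
Penalties + interest = A$18,339.6000 + A$3,774.3616… = A$22,113.96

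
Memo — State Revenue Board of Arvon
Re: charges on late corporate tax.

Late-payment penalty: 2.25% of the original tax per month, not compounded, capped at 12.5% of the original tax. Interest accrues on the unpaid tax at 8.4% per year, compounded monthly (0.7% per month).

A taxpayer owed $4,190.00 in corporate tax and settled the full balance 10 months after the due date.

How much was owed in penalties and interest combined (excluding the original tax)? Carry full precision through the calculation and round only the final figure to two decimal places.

Penalty (uncapped): 10 × 2.25% × $4,190.00 = $942.75; cap = 12.5% × $4,190.00 = $523.75 → penalty = $523.75
Interest: $4,190.00 × ((1 + 0.007)^10 − 1) = $4,190.00 × 0.0722467… = $302.7135…
Penalties + interest = $523.7500 + $302.7135… = $826.46

$826.46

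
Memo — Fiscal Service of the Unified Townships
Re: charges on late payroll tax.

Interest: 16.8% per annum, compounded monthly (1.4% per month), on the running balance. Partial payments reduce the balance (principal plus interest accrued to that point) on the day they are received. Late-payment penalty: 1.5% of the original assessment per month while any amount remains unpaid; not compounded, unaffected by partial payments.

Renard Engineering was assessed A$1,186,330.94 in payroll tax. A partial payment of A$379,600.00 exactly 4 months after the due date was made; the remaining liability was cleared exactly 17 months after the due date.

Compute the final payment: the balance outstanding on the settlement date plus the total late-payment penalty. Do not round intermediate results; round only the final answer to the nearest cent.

A$1,350,341.93

Balance at month 4: A$1,186,330.9400 × (1 + 0.014)^4 = A$1,254,173.6646…
After A$379,600.00 payment: A$1,254,173.6646… − A$379,600.00 = A$874,573.6646…
Balance at month 17: A$874,573.6646… × (1 + 0.014)^13 = A$1,047,827.5442…
Penalty: 17 × 1.5% × A$1,186,330.94 = A$302,514.39…
Final settlement = outstanding balance + penalty = A$1,047,827.5442… + A$302,514.39… = A$1,350,341.93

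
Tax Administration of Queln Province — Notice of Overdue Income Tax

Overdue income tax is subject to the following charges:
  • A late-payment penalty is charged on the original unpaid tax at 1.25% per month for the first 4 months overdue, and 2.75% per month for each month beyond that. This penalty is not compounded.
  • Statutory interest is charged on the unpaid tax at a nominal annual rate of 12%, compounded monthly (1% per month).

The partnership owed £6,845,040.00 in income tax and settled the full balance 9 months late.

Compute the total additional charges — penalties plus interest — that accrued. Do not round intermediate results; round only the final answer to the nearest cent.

£1,924,724.44

Penalty, months 1–4: 4 × 1.25% × £6,845,040.00 = £342,252.00
Penalty, months 5–9: 5 × 2.75% × £6,845,040.00 = £941,193.00
Interest: £6,845,040.00 × ((1 + 0.01)^9 − 1) = £6,845,040.00 × 0.0936853… = £641,279.4389…
Penalties + interest = £1,283,445.0000 + £641,279.4389… = £1,924,724.44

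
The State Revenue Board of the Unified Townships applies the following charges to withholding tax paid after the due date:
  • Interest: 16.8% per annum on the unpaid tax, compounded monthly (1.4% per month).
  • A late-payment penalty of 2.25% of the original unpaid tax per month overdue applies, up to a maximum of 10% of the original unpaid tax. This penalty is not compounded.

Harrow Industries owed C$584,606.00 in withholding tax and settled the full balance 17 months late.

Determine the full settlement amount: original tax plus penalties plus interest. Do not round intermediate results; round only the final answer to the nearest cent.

Penalty (uncapped): 17 × 2.25% × C$584,606.00 = C$223,611.80…; cap = 10% × C$584,606.00 = C$58,460.60 → penalty = C$58,460.60
Interest: C$584,606.00 × ((1 + 0.014)^17 − 1) = C$584,606.00 × 0.2666168… = C$155,865.7654…
Total = C$584,606.00 + C$58,460.6000 + C$155,865.7654… = C$798,932.37

C$798,932.37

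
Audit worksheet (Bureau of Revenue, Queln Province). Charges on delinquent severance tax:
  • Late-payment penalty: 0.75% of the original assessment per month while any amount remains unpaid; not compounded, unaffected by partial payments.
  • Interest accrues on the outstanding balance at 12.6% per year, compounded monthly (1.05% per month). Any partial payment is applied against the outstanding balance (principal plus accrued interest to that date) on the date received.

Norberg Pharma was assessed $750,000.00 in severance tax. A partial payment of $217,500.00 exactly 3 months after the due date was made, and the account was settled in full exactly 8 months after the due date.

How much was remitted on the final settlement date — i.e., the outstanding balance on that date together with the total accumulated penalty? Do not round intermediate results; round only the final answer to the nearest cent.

Balance at month 3: $750,000.0000 × (1 + 0.0105)^3 = $773,873.9307…
After $217,500.00 payment: $773,873.9307… − $217,500.00 = $556,373.9307…
Balance at month 8: $556,373.9307… × (1 + 0.0105)^5 = $586,203.4389…
Penalty: 8 × 0.75% × $750,000.00 = $45,000.00
Final settlement = outstanding balance + penalty = $586,203.4389… + $45,000.00 = $631,203.44

$631,203.44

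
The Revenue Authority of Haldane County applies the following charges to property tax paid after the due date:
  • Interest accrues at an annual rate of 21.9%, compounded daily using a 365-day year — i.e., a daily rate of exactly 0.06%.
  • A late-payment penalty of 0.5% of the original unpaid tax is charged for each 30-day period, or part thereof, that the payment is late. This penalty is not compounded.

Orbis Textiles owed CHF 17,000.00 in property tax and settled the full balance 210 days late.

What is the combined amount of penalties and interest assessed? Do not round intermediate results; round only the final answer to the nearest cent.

CHF 2,877.07

Penalty periods: ⌈210/30⌉ = 7; penalty = 7 × 0.5% × CHF 17,000.00 = CHF 595.00
Interest: CHF 17,000.00 × ((1 + 0.0006)^210 − 1) = CHF 17,000.00 × 0.13423931… = CHF 2,282.0683…
Penalties + interest = CHF 595.0000 + CHF 2,282.0683… = CHF 2,877.07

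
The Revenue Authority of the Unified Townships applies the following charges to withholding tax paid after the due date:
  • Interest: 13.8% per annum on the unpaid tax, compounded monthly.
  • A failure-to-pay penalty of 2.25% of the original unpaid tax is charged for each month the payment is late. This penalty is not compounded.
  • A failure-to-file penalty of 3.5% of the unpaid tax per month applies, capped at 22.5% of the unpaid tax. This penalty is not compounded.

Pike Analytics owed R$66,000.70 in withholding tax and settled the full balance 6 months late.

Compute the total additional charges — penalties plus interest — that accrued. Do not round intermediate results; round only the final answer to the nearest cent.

Failure-to-file: 6 × 3.5% × R$66,000.70 = R$13,860.15… (under the 22.5% cap)
Failure-to-pay penalty: 6 × 2.25% × R$66,000.70 = R$8,910.09…
Interest (13.8%/yr ÷ 12 = 1.15%/month): R$66,000.70 × ((1 + 0.0115)^6 − 1) = R$4,687.0022…
Penalties + interest = R$22,770.2415 + R$4,687.0022… = R$27,457.24

R$27,457.24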